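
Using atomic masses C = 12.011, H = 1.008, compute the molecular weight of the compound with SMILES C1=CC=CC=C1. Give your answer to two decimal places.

Molecular formula: C6H6.
M = 6×12.011 + 6×1.008 = 78.11 g/mol.

78.11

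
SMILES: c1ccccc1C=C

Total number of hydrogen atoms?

8

Hydrogens are implicit in SMILES; fill each atom to its normal valence:
  5 × C (aromatic): 1 H each → 5
  1 × C: 2 H
  1 × C: 1 H
  1 × C (aromatic): no H
  Total hydrogens = 8.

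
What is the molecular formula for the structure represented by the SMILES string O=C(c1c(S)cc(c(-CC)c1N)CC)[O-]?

C11H14NO2S-

Heavy atoms from the SMILES: 11 C, 1 N, 2 O, 1 S.
Implicit hydrogens by atom environment:
  5 × C (aromatic): no H
  2 × C: 3 H each → 6
  2 × C: 2 H each → 4
  1 × C (aromatic): 1 H
  1 × C: no H
  1 × N: 2 H
  1 × O: no H
  1 × O (charge -1): no H
  1 × S: 1 H
  Total hydrogens = 14.
Net charge -1.
Molecular formula: C11H14NO2S-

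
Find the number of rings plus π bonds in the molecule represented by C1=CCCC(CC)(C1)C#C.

Molecular formula from the SMILES: C10H14.
DoU = (2C + 2 + N − H − X)/2 = (2·10 + 2 + 0 − 14 − 0)/2 = 8/2 = 4.
(Structurally: 1 ring(s) + 3 π bond(s) = 4.)

4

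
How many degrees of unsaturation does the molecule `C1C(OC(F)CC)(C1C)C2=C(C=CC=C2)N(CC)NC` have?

5

Molecular formula from the SMILES: C16H25FN2O.
DoU = (2C + 2 + N − H − X)/2 = (2·16 + 2 + 2 − 25 − 1)/2 = 10/2 = 5.
(Structurally: 2 ring(s) + 3 π bond(s) = 5.)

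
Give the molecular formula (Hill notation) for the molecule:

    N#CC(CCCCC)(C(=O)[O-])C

Heavy atoms from the SMILES: 9 C, 1 N, 2 O.
Implicit hydrogens by atom environment:
  4 × C: 2 H each → 8
  3 × C: no H
  2 × C: 3 H each → 6
  1 × N: no H
  1 × O: no H
  1 × O (charge -1): no H
  Total hydrogens = 14.
Net charge -1.
Molecular formula: C9H14NO2-

C9H14NO2-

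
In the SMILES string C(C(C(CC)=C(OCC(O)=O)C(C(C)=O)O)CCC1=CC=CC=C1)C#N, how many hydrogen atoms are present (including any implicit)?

25

Hydrogens are implicit in SMILES; fill each atom to its normal valence:
  5 × C: 2 H each → 10
  5 × C (aromatic): 1 H each → 5
  5 × C: no H
  3 × O: no H
  2 × C: 3 H each → 6
  2 × C: 1 H each → 2
  2 × O: 1 H each → 2
  1 × C (aromatic): no H
  1 × N: no H
  Total hydrogens = 25.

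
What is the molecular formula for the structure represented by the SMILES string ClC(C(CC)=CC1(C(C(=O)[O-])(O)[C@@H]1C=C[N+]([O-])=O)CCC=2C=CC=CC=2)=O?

Heavy atoms from the SMILES: 19 C, 1 Cl, 1 N, 6 O.
Implicit hydrogens by atom environment:
  5 × C (aromatic): 1 H each → 5
  5 × C: no H
  4 × C: 1 H each → 4
  3 × C: 2 H each → 6
  3 × O: no H
  2 × O (charge -1): no H
  1 × C: 3 H
  1 × C (aromatic): no H
  1 × Cl: no H
  1 × N (charge +1): no H
  1 × O: 1 H
  Total hydrogens = 19.
Net charge -1.
Molecular formula: C19H19ClNO6-

C19H19ClNO6-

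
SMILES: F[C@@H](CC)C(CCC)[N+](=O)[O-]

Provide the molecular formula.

Heavy atoms from the SMILES: 7 C, 1 F, 1 N, 2 O.
Implicit hydrogens by atom environment:
  3 × C: 2 H each → 6
  2 × C: 3 H each → 6
  2 × C: 1 H each → 2
  1 × F: no H
  1 × N (charge +1): no H
  1 × O: no H
  1 × O (charge -1): no H
  Total hydrogens = 14.
Molecular formula: C7H14FNO2

C7H14FNO2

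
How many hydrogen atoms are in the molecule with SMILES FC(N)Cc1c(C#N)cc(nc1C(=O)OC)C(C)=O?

12

Hydrogens are implicit in SMILES; fill each atom to its normal valence:
  4 × C (aromatic): no H
  3 × C: no H
  3 × O: no H
  2 × C: 3 H each → 6
  1 × C: 2 H
  1 × C (aromatic): 1 H
  1 × C: 1 H
  1 × F: no H
  1 × N: 2 H
  1 × N (aromatic): no H
  1 × N: no H
  Total hydrogens = 12.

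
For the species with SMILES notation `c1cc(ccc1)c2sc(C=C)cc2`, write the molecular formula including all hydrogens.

Heavy atoms from the SMILES: 12 C, 1 S.
Implicit hydrogens by atom environment:
  7 × C (aromatic): 1 H each → 7
  3 × C (aromatic): no H
  1 × C: 2 H
  1 × C: 1 H
  1 × S (aromatic): no H
  Total hydrogens = 10.
Molecular formula: C12H10S

C12H10S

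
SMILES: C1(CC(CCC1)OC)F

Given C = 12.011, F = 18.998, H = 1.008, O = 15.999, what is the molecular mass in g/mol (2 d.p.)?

132.18

Molecular formula: C7H13FO.
M = 7×12.011 + 1×18.998 + 13×1.008 + 1×15.999 = 132.18 g/mol.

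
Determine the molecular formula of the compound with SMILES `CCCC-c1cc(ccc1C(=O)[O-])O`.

C11H13O3-

Heavy atoms from the SMILES: 11 C, 3 O.
Implicit hydrogens by atom environment:
  3 × C: 2 H each → 6
  3 × C (aromatic): 1 H each → 3
  3 × C (aromatic): no H
  1 × C: 3 H
  1 × C: no H
  1 × O: 1 H
  1 × O: no H
  1 × O (charge -1): no H
  Total hydrogens = 13.
Net charge -1.
Molecular formula: C11H13O3-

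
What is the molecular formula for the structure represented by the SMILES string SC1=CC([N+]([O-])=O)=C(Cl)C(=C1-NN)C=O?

Heavy atoms from the SMILES: 7 C, 1 Cl, 3 N, 3 O, 1 S.
Implicit hydrogens by atom environment:
  5 × C (aromatic): no H
  2 × O: no H
  1 × C (aromatic): 1 H
  1 × C: 1 H
  1 × Cl: no H
  1 × N: 2 H
  1 × N: 1 H
  1 × N (charge +1): no H
  1 × O (charge -1): no H
  1 × S: 1 H
  Total hydrogens = 6.
Molecular formula: C7H6ClN3O3S

C7H6ClN3O3S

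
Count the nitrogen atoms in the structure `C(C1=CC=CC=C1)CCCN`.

1

The symbol for nitrogen appears 1 time in the SMILES.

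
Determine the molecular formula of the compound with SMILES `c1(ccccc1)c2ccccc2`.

C12H10

Heavy atoms from the SMILES: 12 C.
Implicit hydrogens by atom environment:
  10 × C (aromatic): 1 H each → 10
  2 × C (aromatic): no H
  Total hydrogens = 10.
Molecular formula: C12H10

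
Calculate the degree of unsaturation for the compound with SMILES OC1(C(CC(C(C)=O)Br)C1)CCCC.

2

Molecular formula from the SMILES: C11H19BrO2.
DoU = (2C + 2 + N − H − X)/2 = (2·11 + 2 + 0 − 19 − 1)/2 = 4/2 = 2.
(Structurally: 1 ring(s) + 1 π bond(s) = 2.)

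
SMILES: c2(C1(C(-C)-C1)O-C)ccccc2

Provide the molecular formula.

C11H14O

Heavy atoms from the SMILES: 11 C, 1 O.
Implicit hydrogens by atom environment:
  5 × C (aromatic): 1 H each → 5
  2 × C: 3 H each → 6
  1 × C: 2 H
  1 × C: 1 H
  1 × C: no H
  1 × C (aromatic): no H
  1 × O: no H
  Total hydrogens = 14.
Molecular formula: C11H14O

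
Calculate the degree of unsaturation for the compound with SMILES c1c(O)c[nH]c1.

Molecular formula from the SMILES: C4H5NO.
DoU = (2C + 2 + N − H − X)/2 = (2·4 + 2 + 1 − 5 − 0)/2 = 6/2 = 3.
(Structurally: 1 ring(s) + 2 π bond(s) = 3.)

3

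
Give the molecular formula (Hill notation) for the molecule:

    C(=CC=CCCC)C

C8H14

Heavy atoms from the SMILES: 8 C.
Implicit hydrogens by atom environment:
  4 × C: 1 H each → 4
  2 × C: 3 H each → 6
  2 × C: 2 H each → 4
  Total hydrogens = 14.
Molecular formula: C8H14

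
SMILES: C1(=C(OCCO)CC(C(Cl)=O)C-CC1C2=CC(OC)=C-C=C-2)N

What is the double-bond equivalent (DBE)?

Molecular formula from the SMILES: C17H22ClNO4.
DoU = (2C + 2 + N − H − X)/2 = (2·17 + 2 + 1 − 22 − 1)/2 = 14/2 = 7.
(Structurally: 2 ring(s) + 5 π bond(s) = 7.)

7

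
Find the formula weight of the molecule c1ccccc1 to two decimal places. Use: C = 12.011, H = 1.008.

78.11

Molecular formula: C6H6.
M = 6×12.011 + 6×1.008 = 78.11 g/mol.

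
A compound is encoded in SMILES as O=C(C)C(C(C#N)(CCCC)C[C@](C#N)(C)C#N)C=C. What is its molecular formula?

C16H21N3O

Heavy atoms from the SMILES: 16 C, 3 N, 1 O.
Implicit hydrogens by atom environment:
  6 × C: no H
  5 × C: 2 H each → 10
  3 × C: 3 H each → 9
  3 × N: no H
  2 × C: 1 H each → 2
  1 × O: no H
  Total hydrogens = 21.
Molecular formula: C16H21N3O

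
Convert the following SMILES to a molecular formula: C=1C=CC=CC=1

C6H6

Heavy atoms from the SMILES: 6 C.
Implicit hydrogens by atom environment:
  6 × C (aromatic): 1 H each → 6
  Total hydrogens = 6.
Molecular formula: C6H6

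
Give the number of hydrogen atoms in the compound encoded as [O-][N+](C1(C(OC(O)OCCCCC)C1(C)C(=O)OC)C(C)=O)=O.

23

Hydrogens are implicit in SMILES; fill each atom to its normal valence:
  6 × O: no H
  4 × C: 3 H each → 12
  4 × C: 2 H each → 8
  4 × C: no H
  2 × C: 1 H each → 2
  1 × N (charge +1): no H
  1 × O: 1 H
  1 × O (charge -1): no H
  Total hydrogens = 23.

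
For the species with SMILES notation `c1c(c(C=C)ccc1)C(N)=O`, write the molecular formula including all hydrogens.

C9H9NO

Heavy atoms from the SMILES: 9 C, 1 N, 1 O.
Implicit hydrogens by atom environment:
  4 × C (aromatic): 1 H each → 4
  2 × C (aromatic): no H
  1 × C: 2 H
  1 × C: 1 H
  1 × C: no H
  1 × N: 2 H
  1 × O: no H
  Total hydrogens = 9.
Molecular formula: C9H9NO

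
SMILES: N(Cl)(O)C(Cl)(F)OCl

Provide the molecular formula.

Heavy atoms from the SMILES: 1 C, 3 Cl, 1 F, 1 N, 2 O.
Implicit hydrogens by atom environment:
  3 × Cl: no H
  1 × C: no H
  1 × F: no H
  1 × N: no H
  1 × O: 1 H
  1 × O: no H
  Total hydrogens = 1.
Molecular formula: CHCl3FNO2

CHCl3FNO2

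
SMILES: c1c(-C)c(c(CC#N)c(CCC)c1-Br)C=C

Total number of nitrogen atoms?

1

The symbol for nitrogen appears 1 time in the SMILES.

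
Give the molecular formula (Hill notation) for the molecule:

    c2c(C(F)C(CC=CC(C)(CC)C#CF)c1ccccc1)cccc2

C23H24F2

Heavy atoms from the SMILES: 23 C, 2 F.
Implicit hydrogens by atom environment:
  10 × C (aromatic): 1 H each → 10
  4 × C: 1 H each → 4
  3 × C: no H
  2 × C: 3 H each → 6
  2 × C: 2 H each → 4
  2 × C (aromatic): no H
  2 × F: no H
  Total hydrogens = 24.
Molecular formula: C23H24F2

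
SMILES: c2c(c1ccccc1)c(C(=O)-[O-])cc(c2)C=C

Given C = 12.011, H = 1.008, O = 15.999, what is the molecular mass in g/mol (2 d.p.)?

Molecular formula: C15H11O2-.
M = 15×12.011 + 11×1.008 + 2×15.999 = 223.25 g/mol.

223.25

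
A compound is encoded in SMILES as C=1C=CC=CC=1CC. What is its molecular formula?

C8H10

Heavy atoms from the SMILES: 8 C.
Implicit hydrogens by atom environment:
  5 × C (aromatic): 1 H each → 5
  1 × C: 3 H
  1 × C: 2 H
  1 × C (aromatic): no H
  Total hydrogens = 10.
Molecular formula: C8H10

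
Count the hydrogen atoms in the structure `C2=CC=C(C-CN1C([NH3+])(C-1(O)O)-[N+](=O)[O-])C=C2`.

Hydrogens are implicit in SMILES; fill each atom to its normal valence:
  5 × C (aromatic): 1 H each → 5
  2 × C: 2 H each → 4
  2 × C: no H
  2 × O: 1 H each → 2
  1 × C (aromatic): no H
  1 × N (charge +1): 3 H
  1 × N: no H
  1 × N (charge +1): no H
  1 × O: no H
  1 × O (charge -1): no H
  Total hydrogens = 14.

14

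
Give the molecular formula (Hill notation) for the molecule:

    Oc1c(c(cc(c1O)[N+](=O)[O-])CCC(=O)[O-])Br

Heavy atoms from the SMILES: 1 Br, 9 C, 1 N, 6 O.
Implicit hydrogens by atom environment:
  5 × C (aromatic): no H
  2 × C: 2 H each → 4
  2 × O: 1 H each → 2
  2 × O: no H
  2 × O (charge -1): no H
  1 × Br: no H
  1 × C (aromatic): 1 H
  1 × C: no H
  1 × N (charge +1): no H
  Total hydrogens = 7.
Net charge -1.
Molecular formula: C9H7BrNO6-

C9H7BrNO6-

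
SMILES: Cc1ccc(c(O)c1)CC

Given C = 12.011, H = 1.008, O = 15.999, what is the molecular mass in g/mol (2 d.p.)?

Molecular formula: C9H12O.
M = 9×12.011 + 12×1.008 + 1×15.999 = 136.19 g/mol.

136.19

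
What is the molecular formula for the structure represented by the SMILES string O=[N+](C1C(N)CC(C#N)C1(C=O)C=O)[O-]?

C8H9N3O4

Heavy atoms from the SMILES: 8 C, 3 N, 4 O.
Implicit hydrogens by atom environment:
  5 × C: 1 H each → 5
  3 × O: no H
  2 × C: no H
  1 × C: 2 H
  1 × N: 2 H
  1 × N: no H
  1 × N (charge +1): no H
  1 × O (charge -1): no H
  Total hydrogens = 9.
Molecular formula: C8H9N3O4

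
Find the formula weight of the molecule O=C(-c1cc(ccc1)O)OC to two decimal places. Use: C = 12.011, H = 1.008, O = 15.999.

Molecular formula: C8H8O3.
M = 8×12.011 + 8×1.008 + 3×15.999 = 152.15 g/mol.

152.15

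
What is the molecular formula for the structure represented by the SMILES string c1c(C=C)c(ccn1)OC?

C8H9NO

Heavy atoms from the SMILES: 8 C, 1 N, 1 O.
Implicit hydrogens by atom environment:
  3 × C (aromatic): 1 H each → 3
  2 × C (aromatic): no H
  1 × C: 3 H
  1 × C: 2 H
  1 × C: 1 H
  1 × N (aromatic): no H
  1 × O: no H
  Total hydrogens = 9.
Molecular formula: C8H9NO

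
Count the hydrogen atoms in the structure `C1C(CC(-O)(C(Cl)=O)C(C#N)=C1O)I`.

Hydrogens are implicit in SMILES; fill each atom to its normal valence:
  5 × C: no H
  2 × C: 2 H each → 4
  2 × O: 1 H each → 2
  1 × C: 1 H
  1 × Cl: no H
  1 × I: no H
  1 × N: no H
  1 × O: no H
  Total hydrogens = 7.

7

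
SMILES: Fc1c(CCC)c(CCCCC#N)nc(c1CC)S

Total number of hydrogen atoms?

Hydrogens are implicit in SMILES; fill each atom to its normal valence:
  7 × C: 2 H each → 14
  5 × C (aromatic): no H
  2 × C: 3 H each → 6
  1 × C: no H
  1 × F: no H
  1 × N (aromatic): no H
  1 × N: no H
  1 × S: 1 H
  Total hydrogens = 21.

21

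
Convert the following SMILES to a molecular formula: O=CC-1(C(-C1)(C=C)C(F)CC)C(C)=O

C11H15FO2

Heavy atoms from the SMILES: 11 C, 1 F, 2 O.
Implicit hydrogens by atom environment:
  3 × C: 2 H each → 6
  3 × C: 1 H each → 3
  3 × C: no H
  2 × C: 3 H each → 6
  2 × O: no H
  1 × F: no H
  Total hydrogens = 15.
Molecular formula: C11H15FO2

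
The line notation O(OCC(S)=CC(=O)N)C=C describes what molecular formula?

C6H9NO3S

Heavy atoms from the SMILES: 6 C, 1 N, 3 O, 1 S.
Implicit hydrogens by atom environment:
  3 × O: no H
  2 × C: 2 H each → 4
  2 × C: 1 H each → 2
  2 × C: no H
  1 × N: 2 H
  1 × S: 1 H
  Total hydrogens = 9.
Molecular formula: C6H9NO3S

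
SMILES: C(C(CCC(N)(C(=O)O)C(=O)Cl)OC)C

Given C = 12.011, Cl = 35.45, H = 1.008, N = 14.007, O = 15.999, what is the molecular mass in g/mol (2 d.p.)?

Molecular formula: C9H16ClNO4.
M = 9×12.011 + 1×35.45 + 16×1.008 + 1×14.007 + 4×15.999 = 237.68 g/mol.

237.68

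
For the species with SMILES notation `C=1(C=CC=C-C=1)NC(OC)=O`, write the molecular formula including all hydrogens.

Heavy atoms from the SMILES: 8 C, 1 N, 2 O.
Implicit hydrogens by atom environment:
  5 × C (aromatic): 1 H each → 5
  2 × O: no H
  1 × C: 3 H
  1 × C (aromatic): no H
  1 × C: no H
  1 × N: 1 H
  Total hydrogens = 9.
Molecular formula: C8H9NO2

C8H9NO2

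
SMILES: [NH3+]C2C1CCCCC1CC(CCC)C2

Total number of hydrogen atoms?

26

Hydrogens are implicit in SMILES; fill each atom to its normal valence:
  8 × C: 2 H each → 16
  4 × C: 1 H each → 4
  1 × C: 3 H
  1 × N (charge +1): 3 H
  Total hydrogens = 26.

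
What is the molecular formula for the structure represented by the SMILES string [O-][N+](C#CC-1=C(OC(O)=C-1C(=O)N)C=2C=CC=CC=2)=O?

Heavy atoms from the SMILES: 13 C, 2 N, 5 O.
Implicit hydrogens by atom environment:
  5 × C (aromatic): 1 H each → 5
  5 × C (aromatic): no H
  3 × C: no H
  2 × O: no H
  1 × N: 2 H
  1 × N (charge +1): no H
  1 × O: 1 H
  1 × O (aromatic): no H
  1 × O (charge -1): no H
  Total hydrogens = 8.
Molecular formula: C13H8N2O5

C13H8N2O5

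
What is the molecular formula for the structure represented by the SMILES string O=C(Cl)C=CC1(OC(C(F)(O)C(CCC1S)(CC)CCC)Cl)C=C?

C17H25Cl2FO3S

Heavy atoms from the SMILES: 17 C, 2 Cl, 1 F, 3 O, 1 S.
Implicit hydrogens by atom environment:
  6 × C: 2 H each → 12
  5 × C: 1 H each → 5
  4 × C: no H
  2 × C: 3 H each → 6
  2 × Cl: no H
  2 × O: no H
  1 × F: no H
  1 × O: 1 H
  1 × S: 1 H
  Total hydrogens = 25.
Molecular formula: C17H25Cl2FO3S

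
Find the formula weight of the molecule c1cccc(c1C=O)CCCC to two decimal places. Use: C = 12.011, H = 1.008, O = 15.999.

162.23

Molecular formula: C11H14O.
M = 11×12.011 + 14×1.008 + 1×15.999 = 162.23 g/mol.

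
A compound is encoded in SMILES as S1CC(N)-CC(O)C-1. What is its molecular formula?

Heavy atoms from the SMILES: 5 C, 1 N, 1 O, 1 S.
Implicit hydrogens by atom environment:
  3 × C: 2 H each → 6
  2 × C: 1 H each → 2
  1 × N: 2 H
  1 × O: 1 H
  1 × S: no H
  Total hydrogens = 11.
Molecular formula: C5H11NOS

C5H11NOS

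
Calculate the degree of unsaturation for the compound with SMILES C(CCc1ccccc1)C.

4

Molecular formula from the SMILES: C10H14.
DoU = (2C + 2 + N − H − X)/2 = (2·10 + 2 + 0 − 14 − 0)/2 = 8/2 = 4.
(Structurally: 1 ring(s) + 3 π bond(s) = 4.)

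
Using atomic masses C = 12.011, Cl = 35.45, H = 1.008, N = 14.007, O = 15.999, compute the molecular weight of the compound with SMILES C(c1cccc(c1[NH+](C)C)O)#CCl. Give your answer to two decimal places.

196.65

Molecular formula: C10H11ClNO+.
M = 10×12.011 + 1×35.45 + 11×1.008 + 1×14.007 + 1×15.999 = 196.65 g/mol.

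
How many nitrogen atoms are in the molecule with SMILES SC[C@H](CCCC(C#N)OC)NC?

2

The symbol for nitrogen appears 2 times in the SMILES.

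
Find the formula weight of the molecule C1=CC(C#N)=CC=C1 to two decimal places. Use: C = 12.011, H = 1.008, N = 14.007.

Molecular formula: C7H5N.
M = 7×12.011 + 5×1.008 + 1×14.007 = 103.12 g/mol.

103.12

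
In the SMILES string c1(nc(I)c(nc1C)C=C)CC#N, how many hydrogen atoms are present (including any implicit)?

Hydrogens are implicit in SMILES; fill each atom to its normal valence:
  4 × C (aromatic): no H
  2 × C: 2 H each → 4
  2 × N (aromatic): no H
  1 × C: 3 H
  1 × C: 1 H
  1 × C: no H
  1 × I: no H
  1 × N: no H
  Total hydrogens = 8.

8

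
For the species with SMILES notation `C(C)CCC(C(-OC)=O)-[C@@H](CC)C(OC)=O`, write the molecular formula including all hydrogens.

C12H22O4

Heavy atoms from the SMILES: 12 C, 4 O.
Implicit hydrogens by atom environment:
  4 × C: 3 H each → 12
  4 × C: 2 H each → 8
  4 × O: no H
  2 × C: 1 H each → 2
  2 × C: no H
  Total hydrogens = 22.
Molecular formula: C12H22O4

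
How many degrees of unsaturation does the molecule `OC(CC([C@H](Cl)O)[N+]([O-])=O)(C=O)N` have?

Molecular formula from the SMILES: C5H9ClN2O5.
DoU = (2C + 2 + N − H − X)/2 = (2·5 + 2 + 2 − 9 − 1)/2 = 4/2 = 2.
(Structurally: 0 ring(s) + 2 π bond(s) = 2.)

2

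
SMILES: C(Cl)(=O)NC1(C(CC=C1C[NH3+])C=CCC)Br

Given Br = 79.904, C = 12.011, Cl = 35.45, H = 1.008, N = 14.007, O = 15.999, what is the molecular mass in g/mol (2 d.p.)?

308.62

Molecular formula: C11H17BrClN2O+.
M = 1×79.904 + 11×12.011 + 1×35.45 + 17×1.008 + 2×14.007 + 1×15.999 = 308.62 g/mol.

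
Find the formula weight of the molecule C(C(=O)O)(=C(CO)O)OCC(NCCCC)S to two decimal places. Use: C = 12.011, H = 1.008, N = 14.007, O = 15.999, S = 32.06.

265.32

Molecular formula: C10H19NO5S.
M = 10×12.011 + 19×1.008 + 1×14.007 + 5×15.999 + 1×32.06 = 265.32 g/mol.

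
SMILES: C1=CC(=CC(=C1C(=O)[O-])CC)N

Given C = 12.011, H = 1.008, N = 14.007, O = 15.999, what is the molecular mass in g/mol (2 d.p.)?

164.18

Molecular formula: C9H10NO2-.
M = 9×12.011 + 10×1.008 + 1×14.007 + 2×15.999 = 164.18 g/mol.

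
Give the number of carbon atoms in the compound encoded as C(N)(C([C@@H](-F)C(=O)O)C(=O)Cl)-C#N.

6

The symbol for carbon appears 6 times in the SMILES. (Cl is a single chlorine, not C + l.)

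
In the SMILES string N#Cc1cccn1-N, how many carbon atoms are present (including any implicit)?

5

The symbol for carbon appears 5 times in the SMILES. Lowercase c denotes aromatic carbon and counts toward C.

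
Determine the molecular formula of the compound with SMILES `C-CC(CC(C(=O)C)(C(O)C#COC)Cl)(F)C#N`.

C12H15ClFNO3

Heavy atoms from the SMILES: 12 C, 1 Cl, 1 F, 1 N, 3 O.
Implicit hydrogens by atom environment:
  6 × C: no H
  3 × C: 3 H each → 9
  2 × C: 2 H each → 4
  2 × O: no H
  1 × C: 1 H
  1 × Cl: no H
  1 × F: no H
  1 × N: no H
  1 × O: 1 H
  Total hydrogens = 15.
Molecular formula: C12H15ClFNO3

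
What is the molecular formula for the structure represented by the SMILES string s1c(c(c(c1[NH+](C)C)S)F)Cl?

Heavy atoms from the SMILES: 6 C, 1 Cl, 1 F, 1 N, 2 S.
Implicit hydrogens by atom environment:
  4 × C (aromatic): no H
  2 × C: 3 H each → 6
  1 × Cl: no H
  1 × F: no H
  1 × N (charge +1): 1 H
  1 × S: 1 H
  1 × S (aromatic): no H
  Total hydrogens = 8.
Net charge +1.
Molecular formula: C6H8ClFNS2+

C6H8ClFNS2+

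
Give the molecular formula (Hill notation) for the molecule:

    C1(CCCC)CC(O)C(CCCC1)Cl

C12H23ClO

Heavy atoms from the SMILES: 12 C, 1 Cl, 1 O.
Implicit hydrogens by atom environment:
  8 × C: 2 H each → 16
  3 × C: 1 H each → 3
  1 × C: 3 H
  1 × Cl: no H
  1 × O: 1 H
  Total hydrogens = 23.
Molecular formula: C12H23ClO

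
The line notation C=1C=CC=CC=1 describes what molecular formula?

C6H6

Heavy atoms from the SMILES: 6 C.
Implicit hydrogens by atom environment:
  6 × C (aromatic): 1 H each → 6
  Total hydrogens = 6.
Molecular formula: C6H6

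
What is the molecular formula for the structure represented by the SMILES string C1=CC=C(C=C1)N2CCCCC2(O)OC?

Heavy atoms from the SMILES: 12 C, 1 N, 2 O.
Implicit hydrogens by atom environment:
  5 × C (aromatic): 1 H each → 5
  4 × C: 2 H each → 8
  1 × C: 3 H
  1 × C: no H
  1 × C (aromatic): no H
  1 × N: no H
  1 × O: 1 H
  1 × O: no H
  Total hydrogens = 17.
Molecular formula: C12H17NO2

C12H17NO2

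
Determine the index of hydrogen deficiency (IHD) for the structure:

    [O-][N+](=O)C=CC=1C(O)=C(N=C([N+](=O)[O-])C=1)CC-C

7

Molecular formula from the SMILES: C10H11N3O5.
DoU = (2C + 2 + N − H − X)/2 = (2·10 + 2 + 3 − 11 − 0)/2 = 14/2 = 7.
(Structurally: 1 ring(s) + 6 π bond(s) = 7.)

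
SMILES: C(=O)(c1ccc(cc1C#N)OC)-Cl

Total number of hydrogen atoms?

6

Hydrogens are implicit in SMILES; fill each atom to its normal valence:
  3 × C (aromatic): 1 H each → 3
  3 × C (aromatic): no H
  2 × C: no H
  2 × O: no H
  1 × C: 3 H
  1 × Cl: no H
  1 × N: no H
  Total hydrogens = 6.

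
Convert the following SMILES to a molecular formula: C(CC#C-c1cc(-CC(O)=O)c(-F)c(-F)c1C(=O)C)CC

Heavy atoms from the SMILES: 16 C, 2 F, 3 O.
Implicit hydrogens by atom environment:
  5 × C (aromatic): no H
  4 × C: 2 H each → 8
  4 × C: no H
  2 × C: 3 H each → 6
  2 × F: no H
  2 × O: no H
  1 × C (aromatic): 1 H
  1 × O: 1 H
  Total hydrogens = 16.
Molecular formula: C16H16F2O3

C16H16F2O3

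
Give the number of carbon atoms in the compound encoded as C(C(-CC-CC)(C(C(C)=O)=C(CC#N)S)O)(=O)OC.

The symbol for carbon appears 13 times in the SMILES.

13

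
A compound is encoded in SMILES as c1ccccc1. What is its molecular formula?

C6H6

Heavy atoms from the SMILES: 6 C.
Implicit hydrogens by atom environment:
  6 × C (aromatic): 1 H each → 6
  Total hydrogens = 6.
Molecular formula: C6H6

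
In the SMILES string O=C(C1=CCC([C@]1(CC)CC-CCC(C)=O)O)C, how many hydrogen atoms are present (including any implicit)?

24

Hydrogens are implicit in SMILES; fill each atom to its normal valence:
  6 × C: 2 H each → 12
  4 × C: no H
  3 × C: 3 H each → 9
  2 × C: 1 H each → 2
  2 × O: no H
  1 × O: 1 H
  Total hydrogens = 24.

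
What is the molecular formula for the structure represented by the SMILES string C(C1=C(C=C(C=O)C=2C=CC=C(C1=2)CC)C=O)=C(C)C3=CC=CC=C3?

C23H20O2

Heavy atoms from the SMILES: 23 C, 2 O.
Implicit hydrogens by atom environment:
  9 × C (aromatic): 1 H each → 9
  7 × C (aromatic): no H
  3 × C: 1 H each → 3
  2 × C: 3 H each → 6
  2 × O: no H
  1 × C: 2 H
  1 × C: no H
  Total hydrogens = 20.
Molecular formula: C23H20O2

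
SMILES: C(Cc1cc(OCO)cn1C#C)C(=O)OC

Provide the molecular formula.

C11H13NO4

Heavy atoms from the SMILES: 11 C, 1 N, 4 O.
Implicit hydrogens by atom environment:
  3 × C: 2 H each → 6
  3 × O: no H
  2 × C (aromatic): 1 H each → 2
  2 × C (aromatic): no H
  2 × C: no H
  1 × C: 3 H
  1 × C: 1 H
  1 × N (aromatic): no H
  1 × O: 1 H
  Total hydrogens = 13.
Molecular formula: C11H13NO4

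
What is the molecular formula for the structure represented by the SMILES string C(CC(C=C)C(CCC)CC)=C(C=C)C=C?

C16H26

Heavy atoms from the SMILES: 16 C.
Implicit hydrogens by atom environment:
  7 × C: 2 H each → 14
  6 × C: 1 H each → 6
  2 × C: 3 H each → 6
  1 × C: no H
  Total hydrogens = 26.
Molecular formula: C16H26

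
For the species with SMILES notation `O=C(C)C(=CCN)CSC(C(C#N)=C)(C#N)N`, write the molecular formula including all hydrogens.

Heavy atoms from the SMILES: 11 C, 4 N, 1 O, 1 S.
Implicit hydrogens by atom environment:
  6 × C: no H
  3 × C: 2 H each → 6
  2 × N: 2 H each → 4
  2 × N: no H
  1 × C: 3 H
  1 × C: 1 H
  1 × O: no H
  1 × S: no H
  Total hydrogens = 14.
Molecular formula: C11H14N4OS

C11H14N4OS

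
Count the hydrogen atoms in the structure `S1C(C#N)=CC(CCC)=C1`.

9

Hydrogens are implicit in SMILES; fill each atom to its normal valence:
  2 × C: 2 H each → 4
  2 × C (aromatic): 1 H each → 2
  2 × C (aromatic): no H
  1 × C: 3 H
  1 × C: no H
  1 × N: no H
  1 × S (aromatic): no H
  Total hydrogens = 9.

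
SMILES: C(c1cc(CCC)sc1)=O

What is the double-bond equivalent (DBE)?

4

Molecular formula from the SMILES: C8H10OS.
DoU = (2C + 2 + N − H − X)/2 = (2·8 + 2 + 0 − 10 − 0)/2 = 8/2 = 4.
(Structurally: 1 ring(s) + 3 π bond(s) = 4.)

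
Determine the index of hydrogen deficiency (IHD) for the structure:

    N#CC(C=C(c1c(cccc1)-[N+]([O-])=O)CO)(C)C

Molecular formula from the SMILES: C13H14N2O3.
DoU = (2C + 2 + N − H − X)/2 = (2·13 + 2 + 2 − 14 − 0)/2 = 16/2 = 8.
(Structurally: 1 ring(s) + 7 π bond(s) = 8.)

8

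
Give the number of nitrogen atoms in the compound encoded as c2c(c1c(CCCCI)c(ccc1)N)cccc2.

1

The symbol for nitrogen appears 1 time in the SMILES.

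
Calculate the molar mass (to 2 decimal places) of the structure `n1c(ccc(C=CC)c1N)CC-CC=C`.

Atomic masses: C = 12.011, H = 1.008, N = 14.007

202.30

Molecular formula: C13H18N2.
M = 13×12.011 + 18×1.008 + 2×14.007 = 202.30 g/mol.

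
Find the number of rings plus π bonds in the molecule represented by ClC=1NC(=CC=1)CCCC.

3

Molecular formula from the SMILES: C8H12ClN.
DoU = (2C + 2 + N − H − X)/2 = (2·8 + 2 + 1 − 12 − 1)/2 = 6/2 = 3.
(Structurally: 1 ring(s) + 2 π bond(s) = 3.)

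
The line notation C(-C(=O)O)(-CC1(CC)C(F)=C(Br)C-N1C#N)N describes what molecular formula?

Heavy atoms from the SMILES: 1 Br, 10 C, 1 F, 3 N, 2 O.
Implicit hydrogens by atom environment:
  5 × C: no H
  3 × C: 2 H each → 6
  2 × N: no H
  1 × Br: no H
  1 × C: 3 H
  1 × C: 1 H
  1 × F: no H
  1 × N: 2 H
  1 × O: 1 H
  1 × O: no H
  Total hydrogens = 13.
Molecular formula: C10H13BrFN3O2

C10H13BrFN3O2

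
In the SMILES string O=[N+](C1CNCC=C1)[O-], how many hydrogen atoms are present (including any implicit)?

Hydrogens are implicit in SMILES; fill each atom to its normal valence:
  3 × C: 1 H each → 3
  2 × C: 2 H each → 4
  1 × N: 1 H
  1 × N (charge +1): no H
  1 × O: no H
  1 × O (charge -1): no H
  Total hydrogens = 8.

8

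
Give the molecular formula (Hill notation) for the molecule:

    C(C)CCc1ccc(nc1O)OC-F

Heavy atoms from the SMILES: 10 C, 1 F, 1 N, 2 O.
Implicit hydrogens by atom environment:
  4 × C: 2 H each → 8
  3 × C (aromatic): no H
  2 × C (aromatic): 1 H each → 2
  1 × C: 3 H
  1 × F: no H
  1 × N (aromatic): no H
  1 × O: 1 H
  1 × O: no H
  Total hydrogens = 14.
Molecular formula: C10H14FNO2

C10H14FNO2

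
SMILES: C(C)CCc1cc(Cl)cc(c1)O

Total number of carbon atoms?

10

The symbol for carbon appears 10 times in the SMILES. Lowercase c denotes aromatic carbon and counts toward C.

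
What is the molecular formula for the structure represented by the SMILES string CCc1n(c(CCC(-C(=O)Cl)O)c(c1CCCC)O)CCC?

C17H28ClNO3

Heavy atoms from the SMILES: 17 C, 1 Cl, 1 N, 3 O.
Implicit hydrogens by atom environment:
  8 × C: 2 H each → 16
  4 × C (aromatic): no H
  3 × C: 3 H each → 9
  2 × O: 1 H each → 2
  1 × C: 1 H
  1 × C: no H
  1 × Cl: no H
  1 × N (aromatic): no H
  1 × O: no H
  Total hydrogens = 28.
Molecular formula: C17H28ClNO3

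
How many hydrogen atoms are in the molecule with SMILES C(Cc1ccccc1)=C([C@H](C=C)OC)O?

16

Hydrogens are implicit in SMILES; fill each atom to its normal valence:
  5 × C (aromatic): 1 H each → 5
  3 × C: 1 H each → 3
  2 × C: 2 H each → 4
  1 × C: 3 H
  1 × C: no H
  1 × C (aromatic): no H
  1 × O: 1 H
  1 × O: no H
  Total hydrogens = 16.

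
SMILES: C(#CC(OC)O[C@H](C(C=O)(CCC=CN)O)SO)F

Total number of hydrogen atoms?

16

Hydrogens are implicit in SMILES; fill each atom to its normal valence:
  5 × C: 1 H each → 5
  3 × C: no H
  3 × O: no H
  2 × C: 2 H each → 4
  2 × O: 1 H each → 2
  1 × C: 3 H
  1 × F: no H
  1 × N: 2 H
  1 × S: no H
  Total hydrogens = 16.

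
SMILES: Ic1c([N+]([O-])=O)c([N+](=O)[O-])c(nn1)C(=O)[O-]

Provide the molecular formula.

C5IN4O6-

Heavy atoms from the SMILES: 5 C, 1 I, 4 N, 6 O.
Implicit hydrogens by atom environment:
  4 × C (aromatic): no H
  3 × O: no H
  3 × O (charge -1): no H
  2 × N (aromatic): no H
  2 × N (charge +1): no H
  1 × C: no H
  1 × I: no H
  Total hydrogens = 0.
Net charge -1.
Molecular formula: C5IN4O6-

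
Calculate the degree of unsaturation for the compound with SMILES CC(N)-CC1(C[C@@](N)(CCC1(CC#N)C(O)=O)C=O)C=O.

Molecular formula from the SMILES: C14H21N3O4.
DoU = (2C + 2 + N − H − X)/2 = (2·14 + 2 + 3 − 21 − 0)/2 = 12/2 = 6.
(Structurally: 1 ring(s) + 5 π bond(s) = 6.)

6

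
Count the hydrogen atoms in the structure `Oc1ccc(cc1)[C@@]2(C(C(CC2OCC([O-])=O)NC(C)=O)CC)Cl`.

Hydrogens are implicit in SMILES; fill each atom to its normal valence:
  4 × C (aromatic): 1 H each → 4
  3 × C: 2 H each → 6
  3 × C: 1 H each → 3
  3 × C: no H
  3 × O: no H
  2 × C: 3 H each → 6
  2 × C (aromatic): no H
  1 × Cl: no H
  1 × N: 1 H
  1 × O: 1 H
  1 × O (charge -1): no H
  Total hydrogens = 21.

21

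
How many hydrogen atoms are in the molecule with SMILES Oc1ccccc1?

Hydrogens are implicit in SMILES; fill each atom to its normal valence:
  5 × C (aromatic): 1 H each → 5
  1 × C (aromatic): no H
  1 × O: 1 H
  Total hydrogens = 6.

6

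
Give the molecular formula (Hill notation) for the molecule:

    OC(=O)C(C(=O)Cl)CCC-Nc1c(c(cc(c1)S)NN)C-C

C14H20ClN3O3S

Heavy atoms from the SMILES: 14 C, 1 Cl, 3 N, 3 O, 1 S.
Implicit hydrogens by atom environment:
  4 × C: 2 H each → 8
  4 × C (aromatic): no H
  2 × C (aromatic): 1 H each → 2
  2 × C: no H
  2 × N: 1 H each → 2
  2 × O: no H
  1 × C: 3 H
  1 × C: 1 H
  1 × Cl: no H
  1 × N: 2 H
  1 × O: 1 H
  1 × S: 1 H
  Total hydrogens = 20.
Molecular formula: C14H20ClN3O3S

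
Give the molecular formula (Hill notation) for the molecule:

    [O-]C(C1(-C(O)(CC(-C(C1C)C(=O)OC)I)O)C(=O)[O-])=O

[C11H13IO8]2-

Heavy atoms from the SMILES: 11 C, 1 I, 8 O.
Implicit hydrogens by atom environment:
  5 × C: no H
  4 × O: no H
  3 × C: 1 H each → 3
  2 × C: 3 H each → 6
  2 × O: 1 H each → 2
  2 × O (charge -1): no H
  1 × C: 2 H
  1 × I: no H
  Total hydrogens = 13.
Net charge -2.
Molecular formula: [C11H13IO8]2-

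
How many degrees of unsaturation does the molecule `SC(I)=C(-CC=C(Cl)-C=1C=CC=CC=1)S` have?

Molecular formula from the SMILES: C11H10ClIS2.
DoU = (2C + 2 + N − H − X)/2 = (2·11 + 2 + 0 − 10 − 2)/2 = 12/2 = 6.
(Structurally: 1 ring(s) + 5 π bond(s) = 6.)

6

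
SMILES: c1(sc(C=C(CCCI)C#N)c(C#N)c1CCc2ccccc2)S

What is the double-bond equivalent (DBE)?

12

Molecular formula from the SMILES: C19H17IN2S2.
DoU = (2C + 2 + N − H − X)/2 = (2·19 + 2 + 2 − 17 − 1)/2 = 24/2 = 12.
(Structurally: 2 ring(s) + 10 π bond(s) = 12.)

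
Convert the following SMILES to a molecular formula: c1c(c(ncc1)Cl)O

C5H4ClNO

Heavy atoms from the SMILES: 5 C, 1 Cl, 1 N, 1 O.
Implicit hydrogens by atom environment:
  3 × C (aromatic): 1 H each → 3
  2 × C (aromatic): no H
  1 × Cl: no H
  1 × N (aromatic): no H
  1 × O: 1 H
  Total hydrogens = 4.
Molecular formula: C5H4ClNO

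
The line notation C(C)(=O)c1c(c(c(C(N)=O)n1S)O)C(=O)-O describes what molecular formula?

C8H8N2O5S

Heavy atoms from the SMILES: 8 C, 2 N, 5 O, 1 S.
Implicit hydrogens by atom environment:
  4 × C (aromatic): no H
  3 × C: no H
  3 × O: no H
  2 × O: 1 H each → 2
  1 × C: 3 H
  1 × N: 2 H
  1 × N (aromatic): no H
  1 × S: 1 H
  Total hydrogens = 8.
Molecular formula: C8H8N2O5S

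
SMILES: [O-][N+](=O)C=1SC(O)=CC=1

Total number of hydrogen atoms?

3

Hydrogens are implicit in SMILES; fill each atom to its normal valence:
  2 × C (aromatic): 1 H each → 2
  2 × C (aromatic): no H
  1 × N (charge +1): no H
  1 × O: 1 H
  1 × O: no H
  1 × O (charge -1): no H
  1 × S (aromatic): no H
  Total hydrogens = 3.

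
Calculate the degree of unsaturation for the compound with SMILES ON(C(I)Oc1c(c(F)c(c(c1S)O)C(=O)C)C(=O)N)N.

6

Molecular formula from the SMILES: C10H11FIN3O5S.
DoU = (2C + 2 + N − H − X)/2 = (2·10 + 2 + 3 − 11 − 2)/2 = 12/2 = 6.
(Structurally: 1 ring(s) + 5 π bond(s) = 6.)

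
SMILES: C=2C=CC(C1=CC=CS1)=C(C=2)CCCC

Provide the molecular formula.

Heavy atoms from the SMILES: 14 C, 1 S.
Implicit hydrogens by atom environment:
  7 × C (aromatic): 1 H each → 7
  3 × C: 2 H each → 6
  3 × C (aromatic): no H
  1 × C: 3 H
  1 × S (aromatic): no H
  Total hydrogens = 16.
Molecular formula: C14H16S

C14H16S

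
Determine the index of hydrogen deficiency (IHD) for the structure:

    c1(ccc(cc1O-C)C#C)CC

6

Molecular formula from the SMILES: C11H12O.
DoU = (2C + 2 + N − H − X)/2 = (2·11 + 2 + 0 − 12 − 0)/2 = 12/2 = 6.
(Structurally: 1 ring(s) + 5 π bond(s) = 6.)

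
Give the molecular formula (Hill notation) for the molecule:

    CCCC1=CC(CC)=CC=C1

C11H16

Heavy atoms from the SMILES: 11 C.
Implicit hydrogens by atom environment:
  4 × C (aromatic): 1 H each → 4
  3 × C: 2 H each → 6
  2 × C: 3 H each → 6
  2 × C (aromatic): no H
  Total hydrogens = 16.
Molecular formula: C11H16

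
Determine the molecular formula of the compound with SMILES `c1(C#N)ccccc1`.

C7H5N

Heavy atoms from the SMILES: 7 C, 1 N.
Implicit hydrogens by atom environment:
  5 × C (aromatic): 1 H each → 5
  1 × C (aromatic): no H
  1 × C: no H
  1 × N: no H
  Total hydrogens = 5.
Molecular formula: C7H5N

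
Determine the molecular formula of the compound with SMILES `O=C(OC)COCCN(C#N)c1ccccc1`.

C12H14N2O3

Heavy atoms from the SMILES: 12 C, 2 N, 3 O.
Implicit hydrogens by atom environment:
  5 × C (aromatic): 1 H each → 5
  3 × C: 2 H each → 6
  3 × O: no H
  2 × C: no H
  2 × N: no H
  1 × C: 3 H
  1 × C (aromatic): no H
  Total hydrogens = 14.
Molecular formula: C12H14N2O3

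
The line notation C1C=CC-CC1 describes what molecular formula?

C6H10

Heavy atoms from the SMILES: 6 C.
Implicit hydrogens by atom environment:
  4 × C: 2 H each → 8
  2 × C: 1 H each → 2
  Total hydrogens = 10.
Molecular formula: C6H10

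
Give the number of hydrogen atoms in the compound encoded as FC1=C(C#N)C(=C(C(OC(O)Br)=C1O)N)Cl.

5

Hydrogens are implicit in SMILES; fill each atom to its normal valence:
  6 × C (aromatic): no H
  2 × O: 1 H each → 2
  1 × Br: no H
  1 × C: 1 H
  1 × C: no H
  1 × Cl: no H
  1 × F: no H
  1 × N: 2 H
  1 × N: no H
  1 × O: no H
  Total hydrogens = 5.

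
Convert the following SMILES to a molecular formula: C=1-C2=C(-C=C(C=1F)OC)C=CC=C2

Heavy atoms from the SMILES: 11 C, 1 F, 1 O.
Implicit hydrogens by atom environment:
  6 × C (aromatic): 1 H each → 6
  4 × C (aromatic): no H
  1 × C: 3 H
  1 × F: no H
  1 × O: no H
  Total hydrogens = 9.
Molecular formula: C11H9FO

C11H9FO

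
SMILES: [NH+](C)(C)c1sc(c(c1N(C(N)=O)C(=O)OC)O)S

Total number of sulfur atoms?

2

The symbol for sulfur appears 2 times in the SMILES.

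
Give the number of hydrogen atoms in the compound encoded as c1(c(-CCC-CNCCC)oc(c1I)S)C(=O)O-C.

20

Hydrogens are implicit in SMILES; fill each atom to its normal valence:
  6 × C: 2 H each → 12
  4 × C (aromatic): no H
  2 × C: 3 H each → 6
  2 × O: no H
  1 × C: no H
  1 × I: no H
  1 × N: 1 H
  1 × O (aromatic): no H
  1 × S: 1 H
  Total hydrogens = 20.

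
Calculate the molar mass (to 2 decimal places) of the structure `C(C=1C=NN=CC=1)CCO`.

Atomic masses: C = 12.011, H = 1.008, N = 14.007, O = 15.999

138.17

Molecular formula: C7H10N2O.
M = 7×12.011 + 10×1.008 + 2×14.007 + 1×15.999 = 138.17 g/mol.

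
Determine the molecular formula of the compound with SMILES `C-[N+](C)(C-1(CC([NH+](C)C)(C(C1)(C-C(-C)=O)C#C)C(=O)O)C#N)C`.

Heavy atoms from the SMILES: 17 C, 3 N, 3 O.
Implicit hydrogens by atom environment:
  7 × C: no H
  6 × C: 3 H each → 18
  3 × C: 2 H each → 6
  2 × O: no H
  1 × C: 1 H
  1 × N (charge +1): 1 H
  1 × N (charge +1): no H
  1 × N: no H
  1 × O: 1 H
  Total hydrogens = 27.
Net charge +2.
Molecular formula: [C17H27N3O3]2+

[C17H27N3O3]2+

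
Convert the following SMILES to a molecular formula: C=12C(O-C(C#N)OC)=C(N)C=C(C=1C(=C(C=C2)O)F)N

C13H12FN3O3

Heavy atoms from the SMILES: 13 C, 1 F, 3 N, 3 O.
Implicit hydrogens by atom environment:
  7 × C (aromatic): no H
  3 × C (aromatic): 1 H each → 3
  2 × N: 2 H each → 4
  2 × O: no H
  1 × C: 3 H
  1 × C: 1 H
  1 × C: no H
  1 × F: no H
  1 × N: no H
  1 × O: 1 H
  Total hydrogens = 12.
Molecular formula: C13H12FN3O3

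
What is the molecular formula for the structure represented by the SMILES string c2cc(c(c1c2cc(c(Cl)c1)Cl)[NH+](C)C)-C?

Heavy atoms from the SMILES: 13 C, 2 Cl, 1 N.
Implicit hydrogens by atom environment:
  6 × C (aromatic): no H
  4 × C (aromatic): 1 H each → 4
  3 × C: 3 H each → 9
  2 × Cl: no H
  1 × N (charge +1): 1 H
  Total hydrogens = 14.
Net charge +1.
Molecular formula: C13H14Cl2N+

C13H14Cl2N+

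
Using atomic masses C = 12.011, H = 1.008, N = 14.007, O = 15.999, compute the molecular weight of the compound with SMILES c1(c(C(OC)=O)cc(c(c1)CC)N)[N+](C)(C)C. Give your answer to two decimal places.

237.32

Molecular formula: C13H21N2O2+.
M = 13×12.011 + 21×1.008 + 2×14.007 + 2×15.999 = 237.32 g/mol.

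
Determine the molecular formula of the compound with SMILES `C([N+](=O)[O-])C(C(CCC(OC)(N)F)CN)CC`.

Heavy atoms from the SMILES: 10 C, 1 F, 3 N, 3 O.
Implicit hydrogens by atom environment:
  5 × C: 2 H each → 10
  2 × C: 3 H each → 6
  2 × C: 1 H each → 2
  2 × N: 2 H each → 4
  2 × O: no H
  1 × C: no H
  1 × F: no H
  1 × N (charge +1): no H
  1 × O (charge -1): no H
  Total hydrogens = 22.
Molecular formula: C10H22FN3O3

C10H22FN3O3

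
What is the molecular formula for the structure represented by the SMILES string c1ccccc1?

Heavy atoms from the SMILES: 6 C.
Implicit hydrogens by atom environment:
  6 × C (aromatic): 1 H each → 6
  Total hydrogens = 6.
Molecular formula: C6H6

C6H6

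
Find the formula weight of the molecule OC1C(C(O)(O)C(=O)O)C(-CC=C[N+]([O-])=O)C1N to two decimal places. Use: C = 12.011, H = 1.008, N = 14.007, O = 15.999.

Molecular formula: C9H14N2O7.
M = 9×12.011 + 14×1.008 + 2×14.007 + 7×15.999 = 262.22 g/mol.

262.22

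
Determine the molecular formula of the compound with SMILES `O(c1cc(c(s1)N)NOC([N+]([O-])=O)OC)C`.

Heavy atoms from the SMILES: 7 C, 3 N, 5 O, 1 S.
Implicit hydrogens by atom environment:
  4 × O: no H
  3 × C (aromatic): no H
  2 × C: 3 H each → 6
  1 × C (aromatic): 1 H
  1 × C: 1 H
  1 × N: 2 H
  1 × N: 1 H
  1 × N (charge +1): no H
  1 × O (charge -1): no H
  1 × S (aromatic): no H
  Total hydrogens = 11.
Molecular formula: C7H11N3O5S

C7H11N3O5S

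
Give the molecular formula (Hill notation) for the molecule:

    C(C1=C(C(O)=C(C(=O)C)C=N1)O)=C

Heavy atoms from the SMILES: 9 C, 1 N, 3 O.
Implicit hydrogens by atom environment:
  4 × C (aromatic): no H
  2 × O: 1 H each → 2
  1 × C: 3 H
  1 × C: 2 H
  1 × C (aromatic): 1 H
  1 × C: 1 H
  1 × C: no H
  1 × N (aromatic): no H
  1 × O: no H
  Total hydrogens = 9.
Molecular formula: C9H9NO3

C9H9NO3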